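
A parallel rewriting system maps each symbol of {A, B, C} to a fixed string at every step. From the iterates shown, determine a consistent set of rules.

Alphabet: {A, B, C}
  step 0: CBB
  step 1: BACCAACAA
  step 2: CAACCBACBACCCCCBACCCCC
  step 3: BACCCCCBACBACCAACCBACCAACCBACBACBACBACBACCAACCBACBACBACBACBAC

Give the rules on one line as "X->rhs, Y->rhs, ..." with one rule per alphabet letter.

  step 2 ⇒ step 3: CAACCBACBACCCCCBACCCCC ⇒ BAC·CC·CC·BAC·BAC·CAA·CC·BAC·CAA·CC·BAC·BAC·BAC·BAC·BAC·CAA·CC·BAC·BAC·BAC·BAC·BAC
    A ↦ CC
    B ↦ CAA
    C ↦ BAC

A->CC, B->CAA, C->BAC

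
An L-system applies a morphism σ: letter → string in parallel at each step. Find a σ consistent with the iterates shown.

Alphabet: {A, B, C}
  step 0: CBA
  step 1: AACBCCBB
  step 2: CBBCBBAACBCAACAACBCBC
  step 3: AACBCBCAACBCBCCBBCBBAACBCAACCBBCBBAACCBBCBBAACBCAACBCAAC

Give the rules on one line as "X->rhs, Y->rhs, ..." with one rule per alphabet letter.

A->CBB, B->BC, C->AAC

  step 2 ⇒ step 3: CBBCBBAACBCAACAACBCBC ⇒ AAC·BC·BC·AAC·BC·BC·CBB·CBB·AAC·BC·AAC·CBB·CBB·AAC·CBB·CBB·AAC·BC·AAC·BC·AAC
    A ↦ CBB
    B ↦ BC
    C ↦ AAC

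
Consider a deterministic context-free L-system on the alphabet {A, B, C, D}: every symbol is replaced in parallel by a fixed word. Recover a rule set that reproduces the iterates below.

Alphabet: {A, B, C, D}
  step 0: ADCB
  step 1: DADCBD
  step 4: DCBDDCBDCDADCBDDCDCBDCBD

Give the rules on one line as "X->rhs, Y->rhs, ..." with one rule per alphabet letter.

  step 0 ⇒ step 1: ADCB ⇒ DA·DC·B·D
    A ↦ DA
    B ↦ D
    C ↦ B
    D ↦ DC

A->DA, B->D, C->B, D->DC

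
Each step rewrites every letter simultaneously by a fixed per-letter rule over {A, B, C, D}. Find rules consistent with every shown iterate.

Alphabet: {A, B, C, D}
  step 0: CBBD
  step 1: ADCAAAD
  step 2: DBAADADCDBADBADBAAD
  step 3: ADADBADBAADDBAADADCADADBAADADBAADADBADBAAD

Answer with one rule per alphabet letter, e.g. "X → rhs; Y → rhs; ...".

  step 2 ⇒ step 3: DBAADADCDBADBADBAAD ⇒ AD·A·DBA·DBA·AD·DBA·AD·ADC·AD·A·DBA·AD·A·DBA·AD·A·DBA·DBA·AD
    A ↦ DBA
    B ↦ A
    C ↦ ADC
    D ↦ AD

A->DBA, B->A, C->ADC, D->AD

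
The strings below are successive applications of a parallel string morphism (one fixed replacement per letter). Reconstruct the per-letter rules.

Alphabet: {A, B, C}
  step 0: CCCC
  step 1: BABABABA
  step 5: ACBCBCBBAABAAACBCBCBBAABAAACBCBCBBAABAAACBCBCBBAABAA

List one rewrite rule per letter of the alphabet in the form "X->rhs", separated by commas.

  step 0 ⇒ step 1: CCCC ⇒ BA·BA·BA·BA
    C ↦ BA
    A ↦ CB  (constrained at step 1)
    B ↦ A  (constrained at step 1)

A->CB, B->A, C->BA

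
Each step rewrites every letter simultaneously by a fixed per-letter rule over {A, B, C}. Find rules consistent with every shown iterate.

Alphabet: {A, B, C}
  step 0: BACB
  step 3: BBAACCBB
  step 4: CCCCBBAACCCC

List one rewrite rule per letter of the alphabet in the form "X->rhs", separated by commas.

A->B, B->CC, C->A

  step 3 ⇒ step 4: BBAACCBB ⇒ CC·CC·B·B·A·A·CC·CC
    A ↦ B
    B ↦ CC
    C ↦ A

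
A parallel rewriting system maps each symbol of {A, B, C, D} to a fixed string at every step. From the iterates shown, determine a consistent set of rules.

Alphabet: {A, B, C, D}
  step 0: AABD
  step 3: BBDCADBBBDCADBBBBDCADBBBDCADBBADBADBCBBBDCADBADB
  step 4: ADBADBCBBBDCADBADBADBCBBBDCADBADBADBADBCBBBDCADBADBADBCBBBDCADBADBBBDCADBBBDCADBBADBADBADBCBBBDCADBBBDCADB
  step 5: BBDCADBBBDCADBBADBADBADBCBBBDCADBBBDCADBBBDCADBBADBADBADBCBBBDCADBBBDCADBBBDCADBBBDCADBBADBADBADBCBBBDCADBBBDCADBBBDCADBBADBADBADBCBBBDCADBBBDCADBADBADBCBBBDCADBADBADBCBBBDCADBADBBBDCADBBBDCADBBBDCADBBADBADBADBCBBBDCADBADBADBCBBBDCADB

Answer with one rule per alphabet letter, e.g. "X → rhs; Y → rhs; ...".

  step 4 ⇒ step 5: ADBADBCBBBDCADBADBADBCBBBDCADBADBADBADBCBBBDCADBADBADBCBBBDCADBADBBBDCADBBBDCADBBADBADBADBCBBBDCADBBBDCADB ⇒ BBD·C·ADB·BBD·C·ADB·B·ADB·ADB·ADB·C·B·BBD·C·ADB·BBD·C·ADB·BBD·C·ADB·B·ADB·ADB·ADB·C·B·BBD·C·ADB·BBD·C·ADB·BBD·C·ADB·BBD·C·ADB·B·ADB·ADB·ADB·C·B·BBD·C·ADB·BBD·C·ADB·BBD·C·ADB·B·ADB·ADB·ADB·C·B·BBD·C·ADB·BBD·C·ADB·ADB·ADB·C·B·BBD·C·ADB·ADB·ADB·C·B·BBD·C·ADB·ADB·BBD·C·ADB·BBD·C·ADB·BBD·C·ADB·B·ADB·ADB·ADB·C·B·BBD·C·ADB·ADB·ADB·C·B·BBD·C·ADB
    A ↦ BBD
    B ↦ ADB
    C ↦ B
    D ↦ C

A->BBD, B->ADB, C->B, D->C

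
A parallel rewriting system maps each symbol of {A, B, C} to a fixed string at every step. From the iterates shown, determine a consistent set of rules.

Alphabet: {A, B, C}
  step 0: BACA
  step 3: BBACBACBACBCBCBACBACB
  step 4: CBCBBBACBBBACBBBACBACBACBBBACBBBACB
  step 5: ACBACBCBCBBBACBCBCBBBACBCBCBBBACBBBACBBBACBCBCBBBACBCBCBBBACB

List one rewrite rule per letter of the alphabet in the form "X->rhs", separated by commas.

A->BB, B->CB, C->A

  step 4 ⇒ step 5: CBCBBBACBBBACBBBACBACBACBBBACBBBACB ⇒ A·CB·A·CB·CB·CB·BB·A·CB·CB·CB·BB·A·CB·CB·CB·BB·A·CB·BB·A·CB·BB·A·CB·CB·CB·BB·A·CB·CB·CB·BB·A·CB
    A ↦ BB
    B ↦ CB
    C ↦ A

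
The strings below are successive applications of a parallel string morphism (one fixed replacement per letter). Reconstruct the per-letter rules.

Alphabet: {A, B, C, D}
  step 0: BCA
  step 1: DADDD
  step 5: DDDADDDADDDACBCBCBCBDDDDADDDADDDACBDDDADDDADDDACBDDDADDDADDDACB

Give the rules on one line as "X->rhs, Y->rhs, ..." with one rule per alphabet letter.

A->D, B->DA, C->DD, D->CB

  step 0 ⇒ step 1: BCA ⇒ DA·DD·D
    A ↦ D
    B ↦ DA
    C ↦ DD
    D ↦ CB  (constrained at step 1)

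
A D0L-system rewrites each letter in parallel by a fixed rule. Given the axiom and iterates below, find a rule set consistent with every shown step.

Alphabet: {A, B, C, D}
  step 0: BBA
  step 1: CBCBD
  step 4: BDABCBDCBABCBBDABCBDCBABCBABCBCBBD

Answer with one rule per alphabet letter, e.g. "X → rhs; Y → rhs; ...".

A->D, B->CB, C->AB, D->BD

  step 0 ⇒ step 1: BBA ⇒ CB·CB·D
    A ↦ D
    B ↦ CB
    C ↦ AB  (constrained at step 1)
    D ↦ BD  (constrained at step 1)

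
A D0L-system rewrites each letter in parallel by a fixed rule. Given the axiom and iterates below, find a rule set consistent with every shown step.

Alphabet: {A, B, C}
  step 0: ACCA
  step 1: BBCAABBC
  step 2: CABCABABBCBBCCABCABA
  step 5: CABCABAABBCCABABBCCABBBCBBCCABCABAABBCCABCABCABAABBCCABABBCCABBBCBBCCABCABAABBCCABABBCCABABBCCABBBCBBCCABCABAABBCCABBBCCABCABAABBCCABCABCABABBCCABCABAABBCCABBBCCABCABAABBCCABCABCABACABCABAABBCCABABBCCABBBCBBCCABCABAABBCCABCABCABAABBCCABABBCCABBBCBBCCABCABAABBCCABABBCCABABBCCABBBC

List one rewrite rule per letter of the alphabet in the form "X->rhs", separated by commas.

A->BBC, B->CAB, C->A

  step 1 ⇒ step 2: BBCAABBC ⇒ CAB·CAB·A·BBC·BBC·CAB·CAB·A
    A ↦ BBC
    B ↦ CAB
    C ↦ A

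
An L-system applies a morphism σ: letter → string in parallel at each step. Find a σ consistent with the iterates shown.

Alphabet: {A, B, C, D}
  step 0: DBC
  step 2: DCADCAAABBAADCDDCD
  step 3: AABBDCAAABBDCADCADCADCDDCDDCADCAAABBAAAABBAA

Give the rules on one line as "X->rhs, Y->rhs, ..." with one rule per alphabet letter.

A->DCA, B->DCD, C->BB, D->AA

  step 2 ⇒ step 3: DCADCAAABBAADCDDCD ⇒ AA·BB·DCA·AA·BB·DCA·DCA·DCA·DCD·DCD·DCA·DCA·AA·BB·AA·AA·BB·AA
    A ↦ DCA
    B ↦ DCD
    C ↦ BB
    D ↦ AA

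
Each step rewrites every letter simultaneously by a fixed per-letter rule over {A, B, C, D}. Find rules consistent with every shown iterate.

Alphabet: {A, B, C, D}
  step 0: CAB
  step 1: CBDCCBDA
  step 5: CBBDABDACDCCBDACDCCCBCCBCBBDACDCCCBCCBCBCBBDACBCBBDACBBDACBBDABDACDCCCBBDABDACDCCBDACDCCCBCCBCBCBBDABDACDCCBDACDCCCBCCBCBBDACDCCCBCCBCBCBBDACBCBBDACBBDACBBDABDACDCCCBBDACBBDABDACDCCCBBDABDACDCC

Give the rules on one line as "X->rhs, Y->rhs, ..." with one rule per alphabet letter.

A->DCC, B->BDA, C->CB, D->C

  step 0 ⇒ step 1: CAB ⇒ CB·DCC·BDA
    A ↦ DCC
    B ↦ BDA
    C ↦ CB
    D ↦ C  (constrained at step 1)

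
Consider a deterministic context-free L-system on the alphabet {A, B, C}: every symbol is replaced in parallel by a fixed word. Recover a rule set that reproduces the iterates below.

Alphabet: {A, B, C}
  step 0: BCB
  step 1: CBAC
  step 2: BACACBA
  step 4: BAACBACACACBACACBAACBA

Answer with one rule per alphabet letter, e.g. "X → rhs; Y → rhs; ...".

  step 1 ⇒ step 2: CBAC ⇒ BA·C·AC·BA
    A ↦ AC
    B ↦ C
    C ↦ BA

A->AC, B->C, C->BA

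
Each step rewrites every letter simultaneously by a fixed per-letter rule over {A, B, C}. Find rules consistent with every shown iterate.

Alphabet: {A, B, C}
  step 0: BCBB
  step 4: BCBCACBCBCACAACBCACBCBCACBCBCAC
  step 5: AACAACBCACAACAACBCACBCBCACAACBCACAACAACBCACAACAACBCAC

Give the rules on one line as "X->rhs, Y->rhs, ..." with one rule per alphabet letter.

A->BC, B->A, C->AC

  step 4 ⇒ step 5: BCBCACBCBCACAACBCACBCBCACBCBCAC ⇒ A·AC·A·AC·BC·AC·A·AC·A·AC·BC·AC·BC·BC·AC·A·AC·BC·AC·A·AC·A·AC·BC·AC·A·AC·A·AC·BC·AC
    A ↦ BC
    B ↦ A
    C ↦ AC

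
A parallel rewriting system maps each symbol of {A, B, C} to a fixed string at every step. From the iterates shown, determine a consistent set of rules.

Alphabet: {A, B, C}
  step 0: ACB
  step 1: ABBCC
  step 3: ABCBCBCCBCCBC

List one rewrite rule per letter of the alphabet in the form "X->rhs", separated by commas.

A->AB, B->C, C->BC

  step 0 ⇒ step 1: ACB ⇒ AB·BC·C
    A ↦ AB
    B ↦ C
    C ↦ BC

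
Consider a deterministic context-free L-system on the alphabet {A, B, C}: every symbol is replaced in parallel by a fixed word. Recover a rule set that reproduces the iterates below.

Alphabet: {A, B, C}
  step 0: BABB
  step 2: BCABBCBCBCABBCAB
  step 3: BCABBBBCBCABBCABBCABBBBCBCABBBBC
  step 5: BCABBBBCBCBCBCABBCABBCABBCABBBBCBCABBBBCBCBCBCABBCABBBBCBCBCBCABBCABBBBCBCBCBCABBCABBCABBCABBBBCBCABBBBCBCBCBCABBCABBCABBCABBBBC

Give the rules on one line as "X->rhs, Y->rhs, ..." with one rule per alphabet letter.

A->BB, B->BC, C->AB

  step 2 ⇒ step 3: BCABBCBCBCABBCAB ⇒ BC·AB·BB·BC·BC·AB·BC·AB·BC·AB·BB·BC·BC·AB·BB·BC
    A ↦ BB
    B ↦ BC
    C ↦ AB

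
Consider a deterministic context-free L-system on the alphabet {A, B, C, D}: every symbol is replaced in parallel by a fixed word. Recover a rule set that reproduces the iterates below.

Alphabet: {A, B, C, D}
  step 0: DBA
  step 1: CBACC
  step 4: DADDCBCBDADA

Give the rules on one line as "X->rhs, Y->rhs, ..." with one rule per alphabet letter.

A->CC, B->A, C->D, D->CB

  step 0 ⇒ step 1: DBA ⇒ CB·A·CC
    A ↦ CC
    B ↦ A
    D ↦ CB
    C ↦ D  (constrained at step 1)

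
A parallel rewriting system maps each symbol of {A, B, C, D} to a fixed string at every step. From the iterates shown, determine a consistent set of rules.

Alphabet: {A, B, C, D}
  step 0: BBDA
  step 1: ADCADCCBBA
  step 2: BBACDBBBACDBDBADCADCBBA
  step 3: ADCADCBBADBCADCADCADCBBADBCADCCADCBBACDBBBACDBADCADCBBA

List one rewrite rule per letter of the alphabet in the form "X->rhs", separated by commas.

A->BBA, B->ADC, C->DB, D->C

  step 2 ⇒ step 3: BBACDBBBACDBDBADCADCBBA ⇒ ADC·ADC·BBA·DB·C·ADC·ADC·ADC·BBA·DB·C·ADC·C·ADC·BBA·C·DB·BBA·C·DB·ADC·ADC·BBA
    A ↦ BBA
    B ↦ ADC
    C ↦ DB
    D ↦ C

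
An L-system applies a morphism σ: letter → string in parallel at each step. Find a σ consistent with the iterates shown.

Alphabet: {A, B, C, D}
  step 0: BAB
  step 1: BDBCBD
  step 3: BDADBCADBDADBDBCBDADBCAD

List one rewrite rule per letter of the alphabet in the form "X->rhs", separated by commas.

A->BC, B->BD, C->BA, D->AD

  step 0 ⇒ step 1: BAB ⇒ BD·BC·BD
    A ↦ BC
    B ↦ BD
    C ↦ BA  (constrained at step 1)
    D ↦ AD  (constrained at step 1)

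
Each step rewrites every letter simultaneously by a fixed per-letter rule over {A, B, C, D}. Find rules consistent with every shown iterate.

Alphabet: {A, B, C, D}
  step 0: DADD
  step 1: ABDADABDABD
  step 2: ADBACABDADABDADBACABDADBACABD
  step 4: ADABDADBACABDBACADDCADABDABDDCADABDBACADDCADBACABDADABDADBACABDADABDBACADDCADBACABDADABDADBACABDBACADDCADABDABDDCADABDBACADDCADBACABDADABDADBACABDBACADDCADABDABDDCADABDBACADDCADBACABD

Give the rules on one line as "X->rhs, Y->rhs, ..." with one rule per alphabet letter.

A->AD, B->BAC, C->DC, D->ABD

  step 1 ⇒ step 2: ABDADABDABD ⇒ AD·BAC·ABD·AD·ABD·AD·BAC·ABD·AD·BAC·ABD
    A ↦ AD
    B ↦ BAC
    D ↦ ABD
    C ↦ DC  (constrained at step 2)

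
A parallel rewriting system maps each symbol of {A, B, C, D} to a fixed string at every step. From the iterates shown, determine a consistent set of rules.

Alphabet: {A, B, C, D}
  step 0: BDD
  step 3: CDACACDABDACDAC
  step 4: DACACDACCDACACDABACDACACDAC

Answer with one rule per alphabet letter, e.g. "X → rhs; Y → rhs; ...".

  step 3 ⇒ step 4: CDACACDABDACDAC ⇒ DAC·A·C·DAC·C·DAC·A·C·DAB·A·C·DAC·A·C·DAC
    A ↦ C
    B ↦ DAB
    C ↦ DAC
    D ↦ A

A->C, B->DAB, C->DAC, D->A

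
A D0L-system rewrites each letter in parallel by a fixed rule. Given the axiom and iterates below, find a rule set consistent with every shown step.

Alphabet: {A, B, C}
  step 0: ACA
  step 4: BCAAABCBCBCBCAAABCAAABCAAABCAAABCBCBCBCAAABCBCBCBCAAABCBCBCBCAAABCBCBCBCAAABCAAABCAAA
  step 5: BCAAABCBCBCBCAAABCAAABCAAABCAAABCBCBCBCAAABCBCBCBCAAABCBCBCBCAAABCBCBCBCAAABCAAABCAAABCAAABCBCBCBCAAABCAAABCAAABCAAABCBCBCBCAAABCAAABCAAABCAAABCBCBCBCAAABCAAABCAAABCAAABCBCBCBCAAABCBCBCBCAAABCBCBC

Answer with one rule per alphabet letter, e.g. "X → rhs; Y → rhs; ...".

  step 4 ⇒ step 5: BCAAABCBCBCBCAAABCAAABCAAABCAAABCBCBCBCAAABCBCBCBCAAABCBCBCBCAAABCBCBCBCAAABCAAABCAAA ⇒ BC·AAA·BC·BC·BC·BC·AAA·BC·AAA·BC·AAA·BC·AAA·BC·BC·BC·BC·AAA·BC·BC·BC·BC·AAA·BC·BC·BC·BC·AAA·BC·BC·BC·BC·AAA·BC·AAA·BC·AAA·BC·AAA·BC·BC·BC·BC·AAA·BC·AAA·BC·AAA·BC·AAA·BC·BC·BC·BC·AAA·BC·AAA·BC·AAA·BC·AAA·BC·BC·BC·BC·AAA·BC·AAA·BC·AAA·BC·AAA·BC·BC·BC·BC·AAA·BC·BC·BC·BC·AAA·BC·BC·BC
    A ↦ BC
    B ↦ BC
    C ↦ AAA

A->BC, B->BC, C->AAA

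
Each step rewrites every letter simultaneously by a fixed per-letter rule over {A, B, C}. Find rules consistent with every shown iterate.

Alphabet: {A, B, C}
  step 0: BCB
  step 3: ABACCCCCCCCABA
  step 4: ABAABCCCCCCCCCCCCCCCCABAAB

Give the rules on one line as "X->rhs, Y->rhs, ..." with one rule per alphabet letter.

A->AB, B->A, C->CC

  step 3 ⇒ step 4: ABACCCCCCCCABA ⇒ AB·A·AB·CC·CC·CC·CC·CC·CC·CC·CC·AB·A·AB
    A ↦ AB
    B ↦ A
    C ↦ CC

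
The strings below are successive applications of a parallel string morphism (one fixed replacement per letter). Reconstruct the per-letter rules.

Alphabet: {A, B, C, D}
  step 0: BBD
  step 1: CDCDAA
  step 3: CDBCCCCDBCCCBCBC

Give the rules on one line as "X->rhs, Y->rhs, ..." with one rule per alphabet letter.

A->C, B->CD, C->BC, D->AA

  step 0 ⇒ step 1: BBD ⇒ CD·CD·AA
    B ↦ CD
    D ↦ AA
    A ↦ C  (constrained at step 1)
    C ↦ BC  (constrained at step 1)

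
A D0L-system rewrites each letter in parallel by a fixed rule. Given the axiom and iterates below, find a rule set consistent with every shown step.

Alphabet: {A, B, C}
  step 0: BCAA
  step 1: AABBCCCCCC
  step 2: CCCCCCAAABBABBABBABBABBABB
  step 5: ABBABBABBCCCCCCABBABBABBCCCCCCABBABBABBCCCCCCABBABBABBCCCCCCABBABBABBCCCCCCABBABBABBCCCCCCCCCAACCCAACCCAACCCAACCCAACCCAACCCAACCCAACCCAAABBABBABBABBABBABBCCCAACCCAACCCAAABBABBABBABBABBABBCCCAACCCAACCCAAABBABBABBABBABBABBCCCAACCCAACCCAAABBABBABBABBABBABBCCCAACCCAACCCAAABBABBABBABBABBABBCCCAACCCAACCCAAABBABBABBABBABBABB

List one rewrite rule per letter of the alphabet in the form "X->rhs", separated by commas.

A->CCC, B->A, C->ABB

  step 1 ⇒ step 2: AABBCCCCCC ⇒ CCC·CCC·A·A·ABB·ABB·ABB·ABB·ABB·ABB
    A ↦ CCC
    B ↦ A
    C ↦ ABB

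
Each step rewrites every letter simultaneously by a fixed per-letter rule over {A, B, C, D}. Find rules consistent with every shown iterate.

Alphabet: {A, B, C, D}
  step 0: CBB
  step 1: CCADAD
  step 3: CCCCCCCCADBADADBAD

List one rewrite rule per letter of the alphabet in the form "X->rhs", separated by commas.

  step 0 ⇒ step 1: CBB ⇒ CC·AD·AD
    B ↦ AD
    C ↦ CC
    A ↦ AD  (constrained at step 1)
    D ↦ B  (constrained at step 1)

A->AD, B->AD, C->CC, D->B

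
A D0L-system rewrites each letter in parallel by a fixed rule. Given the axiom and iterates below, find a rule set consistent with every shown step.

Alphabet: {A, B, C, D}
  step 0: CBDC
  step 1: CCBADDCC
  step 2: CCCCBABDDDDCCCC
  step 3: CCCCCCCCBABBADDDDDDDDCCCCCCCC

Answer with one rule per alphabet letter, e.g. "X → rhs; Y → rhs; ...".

A->B, B->BA, C->CC, D->DD

  step 2 ⇒ step 3: CCCCBABDDDDCCCC ⇒ CC·CC·CC·CC·BA·B·BA·DD·DD·DD·DD·CC·CC·CC·CC
    A ↦ B
    B ↦ BA
    C ↦ CC
    D ↦ DD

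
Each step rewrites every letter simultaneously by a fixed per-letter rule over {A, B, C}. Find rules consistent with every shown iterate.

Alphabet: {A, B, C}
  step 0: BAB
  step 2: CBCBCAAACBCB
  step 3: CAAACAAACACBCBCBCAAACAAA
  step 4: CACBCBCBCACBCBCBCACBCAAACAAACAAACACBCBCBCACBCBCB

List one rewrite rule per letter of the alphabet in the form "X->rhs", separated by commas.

  step 3 ⇒ step 4: CAAACAAACACBCBCBCAAACAAA ⇒ CA·CB·CB·CB·CA·CB·CB·CB·CA·CB·CA·AA·CA·AA·CA·AA·CA·CB·CB·CB·CA·CB·CB·CB
    A ↦ CB
    B ↦ AA
    C ↦ CA

A->CB, B->AA, C->CA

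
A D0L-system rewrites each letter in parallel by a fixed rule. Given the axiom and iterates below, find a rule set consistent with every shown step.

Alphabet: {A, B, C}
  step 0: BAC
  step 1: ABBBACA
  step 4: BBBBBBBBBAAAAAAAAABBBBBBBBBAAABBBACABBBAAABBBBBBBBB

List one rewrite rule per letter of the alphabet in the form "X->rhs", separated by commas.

A->BBB, B->A, C->ACA

  step 0 ⇒ step 1: BAC ⇒ A·BBB·ACA
    A ↦ BBB
    B ↦ A
    C ↦ ACA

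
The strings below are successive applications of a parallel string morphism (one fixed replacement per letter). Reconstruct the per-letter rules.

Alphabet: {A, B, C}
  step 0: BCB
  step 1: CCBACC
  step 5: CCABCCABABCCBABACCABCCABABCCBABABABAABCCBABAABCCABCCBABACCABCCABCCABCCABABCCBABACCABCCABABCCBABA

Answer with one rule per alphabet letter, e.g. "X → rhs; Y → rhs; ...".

  step 0 ⇒ step 1: BCB ⇒ CC·BA·CC
    B ↦ CC
    C ↦ BA
    A ↦ AB  (constrained at step 1)

A->AB, B->CC, C->BA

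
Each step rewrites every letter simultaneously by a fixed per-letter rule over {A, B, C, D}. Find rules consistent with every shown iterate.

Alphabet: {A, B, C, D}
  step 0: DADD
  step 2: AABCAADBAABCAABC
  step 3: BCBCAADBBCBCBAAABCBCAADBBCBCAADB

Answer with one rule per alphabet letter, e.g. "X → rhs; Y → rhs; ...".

  step 2 ⇒ step 3: AABCAADBAABCAABC ⇒ BC·BC·AA·DB·BC·BC·BA·AA·BC·BC·AA·DB·BC·BC·AA·DB
    A ↦ BC
    B ↦ AA
    C ↦ DB
    D ↦ BA

A->BC, B->AA, C->DB, D->BA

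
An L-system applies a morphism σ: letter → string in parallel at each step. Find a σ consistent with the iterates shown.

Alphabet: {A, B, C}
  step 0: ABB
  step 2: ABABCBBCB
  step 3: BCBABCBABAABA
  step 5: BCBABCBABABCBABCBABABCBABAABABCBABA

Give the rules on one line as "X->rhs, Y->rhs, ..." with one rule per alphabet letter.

A->BCB, B->A, C->B

  step 2 ⇒ step 3: ABABCBBCB ⇒ BCB·A·BCB·A·B·A·A·B·A
    A ↦ BCB
    B ↦ A
    C ↦ B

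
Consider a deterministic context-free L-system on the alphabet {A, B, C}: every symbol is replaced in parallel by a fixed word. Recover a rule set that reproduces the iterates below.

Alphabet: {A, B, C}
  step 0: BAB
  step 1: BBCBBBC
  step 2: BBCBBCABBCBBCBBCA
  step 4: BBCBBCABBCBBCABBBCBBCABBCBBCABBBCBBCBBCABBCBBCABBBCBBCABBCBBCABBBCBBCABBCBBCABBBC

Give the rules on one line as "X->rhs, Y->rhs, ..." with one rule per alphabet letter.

A->B, B->BBC, C->A

  step 1 ⇒ step 2: BBCBBBC ⇒ BBC·BBC·A·BBC·BBC·BBC·A
    B ↦ BBC
    C ↦ A
  step 0 ⇒ step 1: BAB ⇒ BBC·B·BBC
    A ↦ B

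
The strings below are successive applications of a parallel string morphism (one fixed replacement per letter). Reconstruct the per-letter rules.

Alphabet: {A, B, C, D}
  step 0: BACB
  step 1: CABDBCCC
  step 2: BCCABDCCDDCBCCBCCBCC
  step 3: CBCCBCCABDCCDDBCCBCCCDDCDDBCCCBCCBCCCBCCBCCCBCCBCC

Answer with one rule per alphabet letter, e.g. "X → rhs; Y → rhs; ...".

  step 2 ⇒ step 3: BCCABDCCDDCBCCBCCBCC ⇒ C·BCC·BCC·ABD·C·CDD·BCC·BCC·CDD·CDD·BCC·C·BCC·BCC·C·BCC·BCC·C·BCC·BCC
    A ↦ ABD
    B ↦ C
    C ↦ BCC
    D ↦ CDD

A->ABD, B->C, C->BCC, D->CDD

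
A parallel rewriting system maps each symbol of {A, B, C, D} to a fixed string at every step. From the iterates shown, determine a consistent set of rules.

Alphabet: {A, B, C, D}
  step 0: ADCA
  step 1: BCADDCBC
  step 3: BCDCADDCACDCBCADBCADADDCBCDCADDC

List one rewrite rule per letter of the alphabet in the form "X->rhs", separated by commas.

A->BC, B->AC, C->DC, D->AD

  step 0 ⇒ step 1: ADCA ⇒ BC·AD·DC·BC
    A ↦ BC
    C ↦ DC
    D ↦ AD
    B ↦ AC  (constrained at step 1)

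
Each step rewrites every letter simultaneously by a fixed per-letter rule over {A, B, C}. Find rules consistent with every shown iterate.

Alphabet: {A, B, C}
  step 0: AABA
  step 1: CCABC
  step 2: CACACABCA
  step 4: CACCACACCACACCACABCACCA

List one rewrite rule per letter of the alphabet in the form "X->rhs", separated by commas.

  step 1 ⇒ step 2: CCABC ⇒ CA·CA·C·AB·CA
    A ↦ C
    B ↦ AB
    C ↦ CA

A->C, B->AB, C->CA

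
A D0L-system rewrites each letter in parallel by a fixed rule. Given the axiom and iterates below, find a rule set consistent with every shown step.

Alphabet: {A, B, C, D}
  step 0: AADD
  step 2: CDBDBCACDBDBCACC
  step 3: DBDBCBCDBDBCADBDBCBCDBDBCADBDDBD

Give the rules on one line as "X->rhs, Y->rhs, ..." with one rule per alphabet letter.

A->BCA, B->C, C->DBD, D->B

  step 2 ⇒ step 3: CDBDBCACDBDBCACC ⇒ DBD·B·C·B·C·DBD·BCA·DBD·B·C·B·C·DBD·BCA·DBD·DBD
    A ↦ BCA
    B ↦ C
    C ↦ DBD
    D ↦ B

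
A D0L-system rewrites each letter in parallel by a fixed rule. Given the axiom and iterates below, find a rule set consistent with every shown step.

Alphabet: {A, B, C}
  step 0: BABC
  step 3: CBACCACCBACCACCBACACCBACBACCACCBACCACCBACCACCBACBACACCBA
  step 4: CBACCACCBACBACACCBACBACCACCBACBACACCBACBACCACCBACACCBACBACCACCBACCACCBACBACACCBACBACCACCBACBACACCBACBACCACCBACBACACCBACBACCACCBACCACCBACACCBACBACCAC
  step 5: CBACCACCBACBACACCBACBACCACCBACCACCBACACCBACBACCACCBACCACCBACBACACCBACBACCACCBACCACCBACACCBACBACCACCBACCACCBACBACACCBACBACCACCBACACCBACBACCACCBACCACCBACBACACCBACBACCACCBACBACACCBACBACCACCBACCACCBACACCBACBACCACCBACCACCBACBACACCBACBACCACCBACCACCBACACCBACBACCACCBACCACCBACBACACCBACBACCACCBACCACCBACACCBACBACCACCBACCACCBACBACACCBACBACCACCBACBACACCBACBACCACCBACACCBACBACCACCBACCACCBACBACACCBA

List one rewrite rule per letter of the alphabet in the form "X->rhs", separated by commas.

  step 4 ⇒ step 5: CBACCACCBACBACACCBACBACCACCBACBACACCBACBACCACCBACACCBACBACCACCBACCACCBACBACACCBACBACCACCBACBACACCBACBACCACCBACBACACCBACBACCACCBACCACCBACACCBACBACCAC ⇒ CBA·C·CAC·CBA·CBA·CAC·CBA·CBA·C·CAC·CBA·C·CAC·CBA·CAC·CBA·CBA·C·CAC·CBA·C·CAC·CBA·CBA·CAC·CBA·CBA·C·CAC·CBA·C·CAC·CBA·CAC·CBA·CBA·C·CAC·CBA·C·CAC·CBA·CBA·CAC·CBA·CBA·C·CAC·CBA·CAC·CBA·CBA·C·CAC·CBA·C·CAC·CBA·CBA·CAC·CBA·CBA·C·CAC·CBA·CBA·CAC·CBA·CBA·C·CAC·CBA·C·CAC·CBA·CAC·CBA·CBA·C·CAC·CBA·C·CAC·CBA·CBA·CAC·CBA·CBA·C·CAC·CBA·C·CAC·CBA·CAC·CBA·CBA·C·CAC·CBA·C·CAC·CBA·CBA·CAC·CBA·CBA·C·CAC·CBA·C·CAC·CBA·CAC·CBA·CBA·C·CAC·CBA·C·CAC·CBA·CBA·CAC·CBA·CBA·C·CAC·CBA·CBA·CAC·CBA·CBA·C·CAC·CBA·CAC·CBA·CBA·C·CAC·CBA·C·CAC·CBA·CBA·CAC·CBA
    A ↦ CAC
    B ↦ C
    C ↦ CBA

A->CAC, B->C, C->CBA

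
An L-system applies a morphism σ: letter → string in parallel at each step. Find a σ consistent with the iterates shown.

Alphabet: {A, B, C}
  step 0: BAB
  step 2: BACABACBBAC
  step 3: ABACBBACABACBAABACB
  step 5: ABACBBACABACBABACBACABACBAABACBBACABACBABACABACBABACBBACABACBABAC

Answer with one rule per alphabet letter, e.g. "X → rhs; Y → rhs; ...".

  step 2 ⇒ step 3: BACABACBBAC ⇒ A·BAC·B·BAC·A·BAC·B·A·A·BAC·B
    A ↦ BAC
    B ↦ A
    C ↦ B

A->BAC, B->A, C->B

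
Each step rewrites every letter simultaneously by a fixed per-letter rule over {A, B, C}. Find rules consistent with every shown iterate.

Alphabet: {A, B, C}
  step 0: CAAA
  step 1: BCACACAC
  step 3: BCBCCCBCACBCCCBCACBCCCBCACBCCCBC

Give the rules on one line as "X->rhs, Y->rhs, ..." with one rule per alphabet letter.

A->AC, B->CC, C->BC

  step 0 ⇒ step 1: CAAA ⇒ BC·AC·AC·AC
    A ↦ AC
    C ↦ BC
    B ↦ CC  (constrained at step 1)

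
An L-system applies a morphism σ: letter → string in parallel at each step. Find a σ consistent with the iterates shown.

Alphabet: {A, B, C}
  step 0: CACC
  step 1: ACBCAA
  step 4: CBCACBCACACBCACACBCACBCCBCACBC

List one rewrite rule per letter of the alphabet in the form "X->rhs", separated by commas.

  step 0 ⇒ step 1: CACC ⇒ A·CBC·A·A
    A ↦ CBC
    C ↦ A
    B ↦ C  (constrained at step 1)

A->CBC, B->C, C->A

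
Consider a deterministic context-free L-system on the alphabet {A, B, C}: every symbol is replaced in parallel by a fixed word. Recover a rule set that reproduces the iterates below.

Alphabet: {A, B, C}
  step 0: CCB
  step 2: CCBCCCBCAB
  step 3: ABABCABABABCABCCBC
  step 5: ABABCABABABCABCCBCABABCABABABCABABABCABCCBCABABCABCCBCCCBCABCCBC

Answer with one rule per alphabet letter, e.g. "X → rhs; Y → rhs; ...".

  step 2 ⇒ step 3: CCBCCCBCAB ⇒ AB·AB·C·AB·AB·AB·C·AB·CCB·C
    A ↦ CCB
    B ↦ C
    C ↦ AB

A->CCB, B->C, C->AB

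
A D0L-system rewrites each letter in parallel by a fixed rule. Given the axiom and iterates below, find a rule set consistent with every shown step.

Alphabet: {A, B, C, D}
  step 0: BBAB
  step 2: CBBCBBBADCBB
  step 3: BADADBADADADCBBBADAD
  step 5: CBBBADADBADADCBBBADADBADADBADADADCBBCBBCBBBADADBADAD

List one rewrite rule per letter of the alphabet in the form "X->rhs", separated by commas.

  step 2 ⇒ step 3: CBBCBBBADCBB ⇒ B·AD·AD·B·AD·AD·AD·CB·B·B·AD·AD
    A ↦ CB
    B ↦ AD
    C ↦ B
    D ↦ B

A->CB, B->AD, C->B, D->B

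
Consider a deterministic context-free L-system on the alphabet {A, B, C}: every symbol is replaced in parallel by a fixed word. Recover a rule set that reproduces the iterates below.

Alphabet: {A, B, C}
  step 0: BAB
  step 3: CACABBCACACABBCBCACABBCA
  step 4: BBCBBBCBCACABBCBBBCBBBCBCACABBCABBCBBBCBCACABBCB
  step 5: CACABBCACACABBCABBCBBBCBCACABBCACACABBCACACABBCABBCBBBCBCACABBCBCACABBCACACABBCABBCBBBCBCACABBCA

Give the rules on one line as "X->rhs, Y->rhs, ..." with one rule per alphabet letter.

A->CB, B->CA, C->BB

  step 4 ⇒ step 5: BBCBBBCBCACABBCBBBCBBBCBCACABBCABBCBBBCBCACABBCB ⇒ CA·CA·BB·CA·CA·CA·BB·CA·BB·CB·BB·CB·CA·CA·BB·CA·CA·CA·BB·CA·CA·CA·BB·CA·BB·CB·BB·CB·CA·CA·BB·CB·CA·CA·BB·CA·CA·CA·BB·CA·BB·CB·BB·CB·CA·CA·BB·CA
    A ↦ CB
    B ↦ CA
    C ↦ BB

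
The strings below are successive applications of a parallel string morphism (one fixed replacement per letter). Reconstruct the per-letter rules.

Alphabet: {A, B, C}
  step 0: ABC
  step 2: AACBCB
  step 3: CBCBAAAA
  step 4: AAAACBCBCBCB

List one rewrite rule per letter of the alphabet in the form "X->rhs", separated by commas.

A->CB, B->A, C->A

  step 3 ⇒ step 4: CBCBAAAA ⇒ A·A·A·A·CB·CB·CB·CB
    A ↦ CB
    B ↦ A
    C ↦ A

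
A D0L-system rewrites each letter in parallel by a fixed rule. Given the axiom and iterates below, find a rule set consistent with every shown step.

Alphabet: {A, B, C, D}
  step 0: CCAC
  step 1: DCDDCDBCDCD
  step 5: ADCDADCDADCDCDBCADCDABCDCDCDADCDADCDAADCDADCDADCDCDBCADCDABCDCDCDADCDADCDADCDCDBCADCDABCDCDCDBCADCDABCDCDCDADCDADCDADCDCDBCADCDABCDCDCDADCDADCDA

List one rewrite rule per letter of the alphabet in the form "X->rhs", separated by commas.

A->BC, B->DC, C->DCD, D->A

  step 0 ⇒ step 1: CCAC ⇒ DCD·DCD·BC·DCD
    A ↦ BC
    C ↦ DCD
    B ↦ DC  (constrained at step 1)
    D ↦ A  (constrained at step 1)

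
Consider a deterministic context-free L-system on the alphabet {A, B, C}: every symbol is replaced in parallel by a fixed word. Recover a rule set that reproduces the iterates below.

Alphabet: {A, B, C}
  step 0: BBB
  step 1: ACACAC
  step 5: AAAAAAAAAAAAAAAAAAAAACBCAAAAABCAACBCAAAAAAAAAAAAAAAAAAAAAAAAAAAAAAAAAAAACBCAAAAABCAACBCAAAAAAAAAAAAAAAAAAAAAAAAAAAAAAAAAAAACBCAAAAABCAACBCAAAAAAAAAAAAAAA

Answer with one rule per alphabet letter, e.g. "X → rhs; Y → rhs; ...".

  step 0 ⇒ step 1: BBB ⇒ AC·AC·AC
    B ↦ AC
    A ↦ AA  (constrained at step 1)
    C ↦ BCA  (constrained at step 1)

A->AA, B->AC, C->BCA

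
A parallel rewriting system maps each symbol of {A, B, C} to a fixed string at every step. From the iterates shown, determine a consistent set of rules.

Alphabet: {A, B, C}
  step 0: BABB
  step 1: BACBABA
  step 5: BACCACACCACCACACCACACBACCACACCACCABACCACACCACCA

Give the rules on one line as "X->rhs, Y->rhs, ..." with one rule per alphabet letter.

A->C, B->BA, C->CA

  step 0 ⇒ step 1: BABB ⇒ BA·C·BA·BA
    A ↦ C
    B ↦ BA
    C ↦ CA  (constrained at step 1)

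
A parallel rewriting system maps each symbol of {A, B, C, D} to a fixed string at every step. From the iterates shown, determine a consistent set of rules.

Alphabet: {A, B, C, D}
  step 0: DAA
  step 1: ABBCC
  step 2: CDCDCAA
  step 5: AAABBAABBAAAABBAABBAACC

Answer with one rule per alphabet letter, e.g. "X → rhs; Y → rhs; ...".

  step 1 ⇒ step 2: ABBCC ⇒ C·DC·DC·A·A
    A ↦ C
    B ↦ DC
    C ↦ A
  step 0 ⇒ step 1: DAA ⇒ ABB·C·C
    D ↦ ABB

A->C, B->DC, C->A, D->ABB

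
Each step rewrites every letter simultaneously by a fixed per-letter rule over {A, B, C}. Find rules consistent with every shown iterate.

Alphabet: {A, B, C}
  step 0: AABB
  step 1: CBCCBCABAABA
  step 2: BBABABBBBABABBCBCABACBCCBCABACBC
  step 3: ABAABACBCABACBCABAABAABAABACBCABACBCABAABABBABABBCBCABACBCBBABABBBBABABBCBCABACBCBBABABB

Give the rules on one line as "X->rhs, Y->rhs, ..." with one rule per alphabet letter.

  step 2 ⇒ step 3: BBABABBBBABABBCBCABACBCCBCABACBC ⇒ ABA·ABA·CBC·ABA·CBC·ABA·ABA·ABA·ABA·CBC·ABA·CBC·ABA·ABA·BB·ABA·BB·CBC·ABA·CBC·BB·ABA·BB·BB·ABA·BB·CBC·ABA·CBC·BB·ABA·BB
    A ↦ CBC
    B ↦ ABA
    C ↦ BB

A->CBC, B->ABA, C->BB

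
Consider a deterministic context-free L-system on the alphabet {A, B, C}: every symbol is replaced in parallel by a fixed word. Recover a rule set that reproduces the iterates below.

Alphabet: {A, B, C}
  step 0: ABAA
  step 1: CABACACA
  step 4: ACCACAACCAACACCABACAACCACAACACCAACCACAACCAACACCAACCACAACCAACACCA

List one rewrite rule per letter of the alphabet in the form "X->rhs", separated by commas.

  step 0 ⇒ step 1: ABAA ⇒ CA·BA·CA·CA
    A ↦ CA
    B ↦ BA
    C ↦ AC  (constrained at step 1)

A->CA, B->BA, C->AC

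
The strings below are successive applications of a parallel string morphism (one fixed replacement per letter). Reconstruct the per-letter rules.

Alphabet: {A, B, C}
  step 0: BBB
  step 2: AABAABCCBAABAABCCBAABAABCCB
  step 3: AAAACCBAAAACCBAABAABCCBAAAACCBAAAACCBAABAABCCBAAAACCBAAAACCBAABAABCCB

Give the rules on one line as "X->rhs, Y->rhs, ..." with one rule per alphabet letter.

A->AA, B->CCB, C->AAB

  step 2 ⇒ step 3: AABAABCCBAABAABCCBAABAABCCB ⇒ AA·AA·CCB·AA·AA·CCB·AAB·AAB·CCB·AA·AA·CCB·AA·AA·CCB·AAB·AAB·CCB·AA·AA·CCB·AA·AA·CCB·AAB·AAB·CCB
    A ↦ AA
    B ↦ CCB
    C ↦ AAB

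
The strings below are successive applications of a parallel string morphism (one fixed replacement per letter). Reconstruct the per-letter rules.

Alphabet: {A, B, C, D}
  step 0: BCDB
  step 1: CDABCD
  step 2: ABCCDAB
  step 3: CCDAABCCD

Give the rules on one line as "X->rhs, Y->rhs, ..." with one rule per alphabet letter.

A->C, B->CD, C->A, D->B

  step 2 ⇒ step 3: ABCCDAB ⇒ C·CD·A·A·B·C·CD
    A ↦ C
    B ↦ CD
    C ↦ A
    D ↦ B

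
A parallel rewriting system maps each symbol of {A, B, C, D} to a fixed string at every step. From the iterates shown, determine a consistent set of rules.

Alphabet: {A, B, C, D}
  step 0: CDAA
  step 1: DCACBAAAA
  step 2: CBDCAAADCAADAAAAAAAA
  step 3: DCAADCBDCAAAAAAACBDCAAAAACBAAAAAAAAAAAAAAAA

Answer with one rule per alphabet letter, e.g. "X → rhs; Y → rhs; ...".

  step 2 ⇒ step 3: CBDCAAADCAADAAAAAAAA ⇒ DCA·AD·CB·DCA·AA·AA·AA·CB·DCA·AA·AA·CB·AA·AA·AA·AA·AA·AA·AA·AA
    A ↦ AA
    B ↦ AD
    C ↦ DCA
    D ↦ CB

A->AA, B->AD, C->DCA, D->CB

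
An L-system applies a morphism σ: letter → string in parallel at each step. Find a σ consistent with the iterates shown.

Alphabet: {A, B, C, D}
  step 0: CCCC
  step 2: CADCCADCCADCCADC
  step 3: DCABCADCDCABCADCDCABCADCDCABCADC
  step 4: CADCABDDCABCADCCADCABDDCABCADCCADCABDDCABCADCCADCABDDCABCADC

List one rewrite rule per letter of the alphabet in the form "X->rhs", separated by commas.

A->AB, B->D, C->DC, D->CA

  step 3 ⇒ step 4: DCABCADCDCABCADCDCABCADCDCABCADC ⇒ CA·DC·AB·D·DC·AB·CA·DC·CA·DC·AB·D·DC·AB·CA·DC·CA·DC·AB·D·DC·AB·CA·DC·CA·DC·AB·D·DC·AB·CA·DC
    A ↦ AB
    B ↦ D
    C ↦ DC
    D ↦ CA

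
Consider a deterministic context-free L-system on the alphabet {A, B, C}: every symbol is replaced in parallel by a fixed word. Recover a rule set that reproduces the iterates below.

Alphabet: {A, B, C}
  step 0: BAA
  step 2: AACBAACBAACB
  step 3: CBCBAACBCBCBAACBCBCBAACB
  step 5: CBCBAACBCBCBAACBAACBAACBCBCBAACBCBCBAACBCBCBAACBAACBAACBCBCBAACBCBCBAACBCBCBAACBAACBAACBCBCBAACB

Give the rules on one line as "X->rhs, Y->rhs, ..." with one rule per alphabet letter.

A->CB, B->CB, C->AA

  step 2 ⇒ step 3: AACBAACBAACB ⇒ CB·CB·AA·CB·CB·CB·AA·CB·CB·CB·AA·CB
    A ↦ CB
    B ↦ CB
    C ↦ AA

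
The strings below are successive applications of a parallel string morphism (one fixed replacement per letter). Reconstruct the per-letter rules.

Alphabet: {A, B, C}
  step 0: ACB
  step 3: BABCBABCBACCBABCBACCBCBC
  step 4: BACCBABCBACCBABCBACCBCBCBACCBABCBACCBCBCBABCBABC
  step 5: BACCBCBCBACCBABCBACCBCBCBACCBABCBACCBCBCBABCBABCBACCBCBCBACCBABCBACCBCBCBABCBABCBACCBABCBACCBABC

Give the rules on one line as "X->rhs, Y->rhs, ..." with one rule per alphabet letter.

A->CC, B->BA, C->BC

  step 4 ⇒ step 5: BACCBABCBACCBABCBACCBCBCBACCBABCBACCBCBCBABCBABC ⇒ BA·CC·BC·BC·BA·CC·BA·BC·BA·CC·BC·BC·BA·CC·BA·BC·BA·CC·BC·BC·BA·BC·BA·BC·BA·CC·BC·BC·BA·CC·BA·BC·BA·CC·BC·BC·BA·BC·BA·BC·BA·CC·BA·BC·BA·CC·BA·BC
    A ↦ CC
    B ↦ BA
    C ↦ BC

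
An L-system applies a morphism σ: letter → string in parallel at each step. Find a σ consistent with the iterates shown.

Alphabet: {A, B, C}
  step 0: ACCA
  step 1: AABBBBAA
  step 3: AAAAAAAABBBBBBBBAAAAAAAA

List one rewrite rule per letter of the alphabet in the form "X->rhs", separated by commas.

A->AA, B->C, C->BB

  step 0 ⇒ step 1: ACCA ⇒ AA·BB·BB·AA
    A ↦ AA
    C ↦ BB
    B ↦ C  (constrained at step 1)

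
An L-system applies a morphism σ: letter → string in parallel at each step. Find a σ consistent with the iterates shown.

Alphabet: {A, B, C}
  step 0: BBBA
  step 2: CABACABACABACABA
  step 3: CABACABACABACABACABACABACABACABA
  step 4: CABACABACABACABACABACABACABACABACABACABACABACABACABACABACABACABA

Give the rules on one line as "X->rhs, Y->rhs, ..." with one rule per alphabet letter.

A->BA, B->CA, C->CA

  step 3 ⇒ step 4: CABACABACABACABACABACABACABACABA ⇒ CA·BA·CA·BA·CA·BA·CA·BA·CA·BA·CA·BA·CA·BA·CA·BA·CA·BA·CA·BA·CA·BA·CA·BA·CA·BA·CA·BA·CA·BA·CA·BA
    A ↦ BA
    B ↦ CA
    C ↦ CA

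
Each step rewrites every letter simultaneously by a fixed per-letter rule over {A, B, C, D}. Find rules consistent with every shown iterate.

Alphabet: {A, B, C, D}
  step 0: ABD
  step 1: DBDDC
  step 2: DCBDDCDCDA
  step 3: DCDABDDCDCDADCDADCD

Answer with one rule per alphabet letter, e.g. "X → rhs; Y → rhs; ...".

  step 2 ⇒ step 3: DCBDDCDCDA ⇒ DC·DA·BD·DC·DC·DA·DC·DA·DC·D
    A ↦ D
    B ↦ BD
    C ↦ DA
    D ↦ DC

A->D, B->BD, C->DA, D->DC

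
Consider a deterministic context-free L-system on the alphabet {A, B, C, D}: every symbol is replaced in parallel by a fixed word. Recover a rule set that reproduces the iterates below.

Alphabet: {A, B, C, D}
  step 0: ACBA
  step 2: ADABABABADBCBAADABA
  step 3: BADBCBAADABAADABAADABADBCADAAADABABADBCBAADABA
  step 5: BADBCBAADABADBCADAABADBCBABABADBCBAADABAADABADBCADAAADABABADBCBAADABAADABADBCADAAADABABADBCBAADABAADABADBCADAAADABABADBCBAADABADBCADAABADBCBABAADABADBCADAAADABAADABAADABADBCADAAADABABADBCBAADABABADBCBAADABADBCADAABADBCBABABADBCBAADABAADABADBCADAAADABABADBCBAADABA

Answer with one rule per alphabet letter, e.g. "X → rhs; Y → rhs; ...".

  step 2 ⇒ step 3: ADABABABADBCBAADABA ⇒ BA·DBC·BA·ADA·BA·ADA·BA·ADA·BA·DBC·ADA·A·ADA·BA·BA·DBC·BA·ADA·BA
    A ↦ BA
    B ↦ ADA
    C ↦ A
    D ↦ DBC

A->BA, B->ADA, C->A, D->DBC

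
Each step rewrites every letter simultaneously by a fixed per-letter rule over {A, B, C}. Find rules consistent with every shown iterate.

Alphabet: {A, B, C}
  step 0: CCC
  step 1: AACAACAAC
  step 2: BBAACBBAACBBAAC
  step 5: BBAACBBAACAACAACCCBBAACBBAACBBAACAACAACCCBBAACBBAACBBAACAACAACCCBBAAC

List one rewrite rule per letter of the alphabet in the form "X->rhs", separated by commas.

  step 1 ⇒ step 2: AACAACAAC ⇒ B·B·AAC·B·B·AAC·B·B·AAC
    A ↦ B
    C ↦ AAC
    B ↦ C  (constrained at step 2)

A->B, B->C, C->AAC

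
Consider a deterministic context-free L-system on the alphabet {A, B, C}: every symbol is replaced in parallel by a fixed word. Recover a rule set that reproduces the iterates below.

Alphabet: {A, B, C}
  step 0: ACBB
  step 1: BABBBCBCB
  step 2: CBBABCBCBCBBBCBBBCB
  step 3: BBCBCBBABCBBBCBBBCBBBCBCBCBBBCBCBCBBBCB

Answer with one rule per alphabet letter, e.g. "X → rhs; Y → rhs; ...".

  step 2 ⇒ step 3: CBBABCBCBCBBBCBBBCB ⇒ BB·CB·CB·BAB·CB·BB·CB·BB·CB·BB·CB·CB·CB·BB·CB·CB·CB·BB·CB
    A ↦ BAB
    B ↦ CB
    C ↦ BB

A->BAB, B->CB, C->BB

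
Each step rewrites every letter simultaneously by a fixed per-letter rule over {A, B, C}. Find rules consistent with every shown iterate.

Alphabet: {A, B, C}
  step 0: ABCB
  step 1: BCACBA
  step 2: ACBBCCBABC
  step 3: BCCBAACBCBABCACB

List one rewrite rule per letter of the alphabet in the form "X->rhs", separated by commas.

  step 2 ⇒ step 3: ACBBCCBABC ⇒ BC·CB·A·A·CB·CB·A·BC·A·CB
    A ↦ BC
    B ↦ A
    C ↦ CB

A->BC, B->A, C->CB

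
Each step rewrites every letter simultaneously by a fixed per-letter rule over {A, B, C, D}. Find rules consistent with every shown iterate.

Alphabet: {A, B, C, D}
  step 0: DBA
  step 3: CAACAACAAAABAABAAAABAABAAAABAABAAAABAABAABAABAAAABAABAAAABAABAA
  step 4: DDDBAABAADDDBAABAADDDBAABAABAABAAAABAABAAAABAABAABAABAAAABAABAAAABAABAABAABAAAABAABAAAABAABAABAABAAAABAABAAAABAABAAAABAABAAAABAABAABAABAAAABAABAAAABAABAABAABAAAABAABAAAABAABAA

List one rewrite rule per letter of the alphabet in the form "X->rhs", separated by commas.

A->BAA, B->AA, C->DDD, D->CAA

  step 3 ⇒ step 4: CAACAACAAAABAABAAAABAABAAAABAABAAAABAABAABAABAAAABAABAAAABAABAA ⇒ DDD·BAA·BAA·DDD·BAA·BAA·DDD·BAA·BAA·BAA·BAA·AA·BAA·BAA·AA·BAA·BAA·BAA·BAA·AA·BAA·BAA·AA·BAA·BAA·BAA·BAA·AA·BAA·BAA·AA·BAA·BAA·BAA·BAA·AA·BAA·BAA·AA·BAA·BAA·AA·BAA·BAA·AA·BAA·BAA·BAA·BAA·AA·BAA·BAA·AA·BAA·BAA·BAA·BAA·AA·BAA·BAA·AA·BAA·BAA
    A ↦ BAA
    B ↦ AA
    C ↦ DDD
    D ↦ CAA  (constrained at step 0)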